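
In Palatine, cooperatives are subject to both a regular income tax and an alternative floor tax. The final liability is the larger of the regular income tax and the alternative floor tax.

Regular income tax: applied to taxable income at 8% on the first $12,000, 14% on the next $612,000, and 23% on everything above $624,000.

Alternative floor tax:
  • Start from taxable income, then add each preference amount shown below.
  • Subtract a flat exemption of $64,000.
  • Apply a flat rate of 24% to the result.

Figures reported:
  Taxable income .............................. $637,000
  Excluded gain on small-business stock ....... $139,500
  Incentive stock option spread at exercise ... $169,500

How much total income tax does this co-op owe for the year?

Regular income tax:
  $12,000 × 8% = $960
  $612,000 × 14% = $85,680
  $13,000 × 23% = $2,990
  → $89,630

Alternative floor tax:
  Adjusted income: $637,000 + $139,500 + $169,500 = $946,000
  Less exemption $64,000 → base $882,000
  $882,000 × 24% = $211,680

$211,680 > $89,630, so the alternative floor tax is the binding amount.

$211,680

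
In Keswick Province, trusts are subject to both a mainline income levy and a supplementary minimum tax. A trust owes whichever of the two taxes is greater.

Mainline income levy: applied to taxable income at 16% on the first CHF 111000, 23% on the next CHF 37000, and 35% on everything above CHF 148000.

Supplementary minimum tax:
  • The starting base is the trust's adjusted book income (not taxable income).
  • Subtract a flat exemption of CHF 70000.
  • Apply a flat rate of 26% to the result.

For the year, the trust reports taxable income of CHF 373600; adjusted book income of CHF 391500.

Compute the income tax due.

Mainline income levy:
  CHF 111000 × 16% = CHF 17760
  CHF 37000 × 23% = CHF 8510
  CHF 225600 × 35% = CHF 78960
  → CHF 105230

Supplementary minimum tax:
  Base (adjusted book income): CHF 391500
  Less exemption CHF 70000 → base CHF 321500
  CHF 321500 × 26% = CHF 83590

CHF 105230 > CHF 83590, so the mainline income levy governs.

CHF 105230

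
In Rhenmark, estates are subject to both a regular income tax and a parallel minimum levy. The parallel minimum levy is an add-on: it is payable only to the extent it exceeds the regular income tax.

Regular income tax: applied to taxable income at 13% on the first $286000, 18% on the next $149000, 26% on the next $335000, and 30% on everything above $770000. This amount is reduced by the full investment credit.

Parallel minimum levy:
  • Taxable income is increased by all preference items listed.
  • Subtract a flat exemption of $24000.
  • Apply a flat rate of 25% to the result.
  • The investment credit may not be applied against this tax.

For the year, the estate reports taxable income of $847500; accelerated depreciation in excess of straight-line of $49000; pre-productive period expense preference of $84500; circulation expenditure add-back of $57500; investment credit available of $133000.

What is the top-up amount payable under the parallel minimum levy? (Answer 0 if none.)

$212275

Parallel minimum levy:
  Adjusted income: $847500 + $49000 + $84500 + $57500 = $1038500
  Less exemption $24000 → base $1014500
  $1014500 × 25% = $253625

Regular income tax:
  $286000 × 13% = $37180
  $149000 × 18% = $26820
  $335000 × 26% = $87100
  $77500 × 30% = $23250
  → $174350
  Less investment credit $133000 → $41350

Excess of parallel minimum levy over regular income tax: $253625 − $41350 = $212275.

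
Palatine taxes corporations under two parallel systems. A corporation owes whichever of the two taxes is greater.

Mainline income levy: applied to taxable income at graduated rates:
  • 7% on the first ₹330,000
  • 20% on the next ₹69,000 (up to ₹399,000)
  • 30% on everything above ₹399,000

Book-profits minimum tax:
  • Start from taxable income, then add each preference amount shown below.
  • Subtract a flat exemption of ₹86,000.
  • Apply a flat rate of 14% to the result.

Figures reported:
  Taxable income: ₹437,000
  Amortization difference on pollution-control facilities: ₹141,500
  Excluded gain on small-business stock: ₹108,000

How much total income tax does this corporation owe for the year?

₹84,070

Book-profits minimum tax:
  Adjusted income: ₹437,000 + ₹141,500 + ₹108,000 = ₹686,500
  Less exemption ₹86,000 → base ₹600,500
  ₹600,500 × 14% = ₹84,070

Mainline income levy:
  ₹330,000 × 7% = ₹23,100
  ₹69,000 × 20% = ₹13,800
  ₹38,000 × 30% = ₹11,400
  → ₹48,300

₹84,070 > ₹48,300, so the book-profits minimum tax is the binding amount.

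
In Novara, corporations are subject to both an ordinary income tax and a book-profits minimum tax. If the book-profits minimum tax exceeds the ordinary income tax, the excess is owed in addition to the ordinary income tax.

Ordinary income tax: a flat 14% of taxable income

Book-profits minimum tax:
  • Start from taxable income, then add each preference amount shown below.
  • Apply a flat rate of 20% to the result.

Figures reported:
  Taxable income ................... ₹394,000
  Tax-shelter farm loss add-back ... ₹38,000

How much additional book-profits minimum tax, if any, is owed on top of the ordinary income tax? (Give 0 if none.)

Ordinary income tax:
  ₹394,000 × 14% = ₹55,160

Book-profits minimum tax:
  Adjusted income: ₹394,000 + ₹38,000 = ₹432,000
  ₹432,000 × 20% = ₹86,400

Excess of book-profits minimum tax over ordinary income tax: ₹86,400 − ₹55,160 = ₹31,240.

₹31,240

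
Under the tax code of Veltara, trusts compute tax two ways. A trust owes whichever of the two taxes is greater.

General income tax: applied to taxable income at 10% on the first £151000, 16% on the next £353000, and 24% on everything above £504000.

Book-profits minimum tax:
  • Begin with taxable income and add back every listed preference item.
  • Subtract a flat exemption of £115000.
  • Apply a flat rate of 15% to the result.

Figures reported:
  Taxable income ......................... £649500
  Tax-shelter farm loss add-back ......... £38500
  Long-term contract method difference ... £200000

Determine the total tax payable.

£115950

General income tax:
  £151000 × 10% = £15100
  £353000 × 16% = £56480
  £145500 × 24% = £34920
  → £106500

Book-profits minimum tax:
  Adjusted income: £649500 + £38500 + £200000 = £888000
  Less exemption £115000 → base £773000
  £773000 × 15% = £115950

£115950 > £106500, so the book-profits minimum tax is the binding amount.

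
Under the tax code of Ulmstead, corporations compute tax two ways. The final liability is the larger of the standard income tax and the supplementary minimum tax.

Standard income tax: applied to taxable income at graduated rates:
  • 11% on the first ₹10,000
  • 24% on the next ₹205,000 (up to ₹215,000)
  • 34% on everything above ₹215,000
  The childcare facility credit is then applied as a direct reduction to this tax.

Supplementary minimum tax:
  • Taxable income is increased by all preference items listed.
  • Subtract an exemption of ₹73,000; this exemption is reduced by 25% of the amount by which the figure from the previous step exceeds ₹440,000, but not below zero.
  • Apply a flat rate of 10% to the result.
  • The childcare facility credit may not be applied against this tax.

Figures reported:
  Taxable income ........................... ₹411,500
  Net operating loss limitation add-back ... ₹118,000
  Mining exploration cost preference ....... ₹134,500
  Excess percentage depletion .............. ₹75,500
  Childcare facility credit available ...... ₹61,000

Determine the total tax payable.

Supplementary minimum tax:
  Adjusted income: ₹411,500 + ₹118,000 + ₹134,500 + ₹75,500 = ₹739,500
  Exemption: 25% × (₹739,500 − ₹440,000) = ₹74,875 ≥ ₹73,000, so the exemption is fully phased out
  Base: ₹739,500 − ₹0 = ₹739,500
  ₹739,500 × 10% = ₹73,950

Standard income tax:
  ₹10,000 × 11% = ₹1,100
  ₹205,000 × 24% = ₹49,200
  ₹196,500 × 34% = ₹66,810
  → ₹117,110
  Less childcare facility credit ₹61,000 → ₹56,110

₹73,950 > ₹56,110, so the supplementary minimum tax is the binding amount.

₹73,950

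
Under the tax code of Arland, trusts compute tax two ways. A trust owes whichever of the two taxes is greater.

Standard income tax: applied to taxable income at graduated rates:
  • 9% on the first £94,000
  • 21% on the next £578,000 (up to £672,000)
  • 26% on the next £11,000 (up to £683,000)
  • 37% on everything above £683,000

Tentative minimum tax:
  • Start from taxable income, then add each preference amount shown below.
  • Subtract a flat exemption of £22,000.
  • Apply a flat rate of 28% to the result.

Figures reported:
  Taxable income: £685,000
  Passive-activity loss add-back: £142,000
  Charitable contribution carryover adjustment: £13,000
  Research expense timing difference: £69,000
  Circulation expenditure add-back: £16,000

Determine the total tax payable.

Standard income tax:
  £94,000 × 9% = £8,460
  £578,000 × 21% = £121,380
  £11,000 × 26% = £2,860
  £2,000 × 37% = £740
  → £133,440

Tentative minimum tax:
  Adjusted income: £685,000 + £142,000 + £13,000 + £69,000 + £16,000 = £925,000
  Less exemption £22,000 → base £903,000
  £903,000 × 28% = £252,840

£252,840 > £133,440, so the tentative minimum tax is the binding amount.

£252,840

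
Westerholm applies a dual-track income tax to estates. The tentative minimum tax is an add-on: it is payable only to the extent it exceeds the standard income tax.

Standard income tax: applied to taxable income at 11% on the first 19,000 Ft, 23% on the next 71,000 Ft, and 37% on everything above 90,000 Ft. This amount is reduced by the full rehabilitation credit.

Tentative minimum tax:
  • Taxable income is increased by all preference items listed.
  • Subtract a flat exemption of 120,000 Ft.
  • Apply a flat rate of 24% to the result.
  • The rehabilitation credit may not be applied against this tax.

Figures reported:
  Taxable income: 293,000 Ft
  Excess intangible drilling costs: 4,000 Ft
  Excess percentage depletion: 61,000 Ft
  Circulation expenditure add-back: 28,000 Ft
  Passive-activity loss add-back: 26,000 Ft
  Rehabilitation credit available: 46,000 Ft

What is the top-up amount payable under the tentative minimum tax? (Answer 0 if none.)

Standard income tax:
  19,000 Ft × 11% = 2,090 Ft
  71,000 Ft × 23% = 16,330 Ft
  203,000 Ft × 37% = 75,110 Ft
  → 93,530 Ft
  Less rehabilitation credit 46,000 Ft → 47,530 Ft

Tentative minimum tax:
  Adjusted income: 293,000 Ft + 4,000 Ft + 61,000 Ft + 28,000 Ft + 26,000 Ft = 412,000 Ft
  Less exemption 120,000 Ft → base 292,000 Ft
  292,000 Ft × 24% = 70,080 Ft

Excess of tentative minimum tax over standard income tax: 70,080 Ft − 47,530 Ft = 22,550 Ft.

22,550 Ft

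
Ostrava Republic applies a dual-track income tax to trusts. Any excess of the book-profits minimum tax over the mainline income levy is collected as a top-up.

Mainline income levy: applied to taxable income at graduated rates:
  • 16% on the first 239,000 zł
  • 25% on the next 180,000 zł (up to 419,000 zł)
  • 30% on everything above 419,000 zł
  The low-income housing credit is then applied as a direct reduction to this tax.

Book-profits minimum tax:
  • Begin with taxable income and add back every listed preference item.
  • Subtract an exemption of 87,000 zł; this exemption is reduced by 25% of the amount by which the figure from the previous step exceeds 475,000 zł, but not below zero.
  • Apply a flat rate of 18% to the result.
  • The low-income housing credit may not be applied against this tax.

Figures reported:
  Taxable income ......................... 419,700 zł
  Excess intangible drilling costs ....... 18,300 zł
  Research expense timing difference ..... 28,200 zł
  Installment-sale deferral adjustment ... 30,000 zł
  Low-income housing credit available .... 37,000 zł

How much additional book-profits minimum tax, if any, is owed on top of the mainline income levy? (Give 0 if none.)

28,160 zł

Book-profits minimum tax:
  Adjusted income: 419,700 zł + 18,300 zł + 28,200 zł + 30,000 zł = 496,200 zł
  Exemption: 87,000 zł − 25% × (496,200 zł − 475,000 zł) = 87,000 zł − 5,300 zł = 81,700 zł
  Base: 496,200 zł − 81,700 zł = 414,500 zł
  414,500 zł × 18% = 74,610 zł

Mainline income levy:
  239,000 zł × 16% = 38,240 zł
  180,000 zł × 25% = 45,000 zł
  700 zł × 30% = 210 zł
  → 83,450 zł
  Less low-income housing credit 37,000 zł → 46,450 zł

Excess of book-profits minimum tax over mainline income levy: 74,610 zł − 46,450 zł = 28,160 zł.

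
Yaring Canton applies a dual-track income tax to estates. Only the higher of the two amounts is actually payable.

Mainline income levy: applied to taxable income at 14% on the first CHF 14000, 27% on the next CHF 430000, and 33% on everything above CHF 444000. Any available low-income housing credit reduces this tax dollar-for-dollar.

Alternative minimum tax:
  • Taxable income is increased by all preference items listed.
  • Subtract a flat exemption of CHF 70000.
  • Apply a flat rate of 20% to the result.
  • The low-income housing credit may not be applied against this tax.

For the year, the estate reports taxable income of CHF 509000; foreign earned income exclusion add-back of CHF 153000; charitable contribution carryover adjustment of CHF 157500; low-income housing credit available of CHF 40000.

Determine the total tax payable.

Alternative minimum tax:
  Adjusted income: CHF 509000 + CHF 153000 + CHF 157500 = CHF 819500
  Less exemption CHF 70000 → base CHF 749500
  CHF 749500 × 20% = CHF 149900

Mainline income levy:
  CHF 14000 × 14% = CHF 1960
  CHF 430000 × 27% = CHF 116100
  CHF 65000 × 33% = CHF 21450
  → CHF 139510
  Less low-income housing credit CHF 40000 → CHF 99510

CHF 149900 > CHF 99510, so the alternative minimum tax is the binding amount.

CHF 149900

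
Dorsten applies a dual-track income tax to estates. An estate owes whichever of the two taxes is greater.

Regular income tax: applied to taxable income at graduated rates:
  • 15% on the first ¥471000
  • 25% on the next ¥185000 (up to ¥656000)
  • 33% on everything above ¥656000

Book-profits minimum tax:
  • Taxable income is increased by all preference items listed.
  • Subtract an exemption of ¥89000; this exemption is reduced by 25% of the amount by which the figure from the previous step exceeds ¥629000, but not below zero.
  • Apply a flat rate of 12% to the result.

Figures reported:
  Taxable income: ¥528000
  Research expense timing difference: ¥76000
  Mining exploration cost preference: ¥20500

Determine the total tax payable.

Regular income tax:
  ¥471000 × 15% = ¥70650
  ¥57000 × 25% = ¥14250
  → ¥84900

Book-profits minimum tax:
  Adjusted income: ¥528000 + ¥76000 + ¥20500 = ¥624500
  Exemption: ¥624500 ≤ ¥629000, so full ¥89000 applies
  Base: ¥624500 − ¥89000 = ¥535500
  ¥535500 × 12% = ¥64260

¥84900 > ¥64260, so the regular income tax governs.

¥84900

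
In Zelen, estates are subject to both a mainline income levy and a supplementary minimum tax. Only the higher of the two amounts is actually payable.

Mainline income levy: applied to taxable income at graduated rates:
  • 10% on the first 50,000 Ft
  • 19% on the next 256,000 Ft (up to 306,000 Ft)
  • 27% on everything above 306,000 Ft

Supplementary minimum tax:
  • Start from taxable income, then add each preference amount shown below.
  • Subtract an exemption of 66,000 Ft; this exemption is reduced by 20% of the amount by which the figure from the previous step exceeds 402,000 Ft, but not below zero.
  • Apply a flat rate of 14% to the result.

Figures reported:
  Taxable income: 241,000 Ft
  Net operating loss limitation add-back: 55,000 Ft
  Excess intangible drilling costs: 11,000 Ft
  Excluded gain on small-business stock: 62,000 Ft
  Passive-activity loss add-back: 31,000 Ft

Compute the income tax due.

46,760 Ft

Mainline income levy:
  50,000 Ft × 10% = 5,000 Ft
  191,000 Ft × 19% = 36,290 Ft
  → 41,290 Ft

Supplementary minimum tax:
  Adjusted income: 241,000 Ft + 55,000 Ft + 11,000 Ft + 62,000 Ft + 31,000 Ft = 400,000 Ft
  Exemption: 400,000 Ft ≤ 402,000 Ft, so full 66,000 Ft applies
  Base: 400,000 Ft − 66,000 Ft = 334,000 Ft
  334,000 Ft × 14% = 46,760 Ft

46,760 Ft > 41,290 Ft, so the supplementary minimum tax is the binding amount.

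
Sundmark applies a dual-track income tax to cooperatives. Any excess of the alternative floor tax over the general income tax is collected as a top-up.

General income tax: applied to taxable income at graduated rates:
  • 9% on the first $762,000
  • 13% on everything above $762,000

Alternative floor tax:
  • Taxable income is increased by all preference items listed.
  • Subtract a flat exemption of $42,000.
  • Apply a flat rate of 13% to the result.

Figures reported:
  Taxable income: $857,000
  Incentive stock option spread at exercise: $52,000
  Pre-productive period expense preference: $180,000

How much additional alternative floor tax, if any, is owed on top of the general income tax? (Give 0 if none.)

Alternative floor tax:
  Adjusted income: $857,000 + $52,000 + $180,000 = $1,089,000
  Less exemption $42,000 → base $1,047,000
  $1,047,000 × 13% = $136,110

General income tax:
  $762,000 × 9% = $68,580
  $95,000 × 13% = $12,350
  → $80,930

Excess of alternative floor tax over general income tax: $136,110 − $80,930 = $55,180.

$55,180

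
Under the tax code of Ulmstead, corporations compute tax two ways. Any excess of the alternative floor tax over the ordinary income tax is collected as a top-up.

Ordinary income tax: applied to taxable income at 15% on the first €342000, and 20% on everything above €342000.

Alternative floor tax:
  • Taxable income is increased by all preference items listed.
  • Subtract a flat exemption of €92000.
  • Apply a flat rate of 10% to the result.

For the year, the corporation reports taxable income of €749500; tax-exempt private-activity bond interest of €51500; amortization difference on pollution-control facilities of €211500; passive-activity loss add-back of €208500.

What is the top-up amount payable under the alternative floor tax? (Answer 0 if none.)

Alternative floor tax:
  Adjusted income: €749500 + €51500 + €211500 + €208500 = €1221000
  Less exemption €92000 → base €1129000
  €1129000 × 10% = €112900

Ordinary income tax:
  €342000 × 15% = €51300
  €407500 × 20% = €81500
  → €132800

€112900 ≤ €132800, so no add-on is due.

€0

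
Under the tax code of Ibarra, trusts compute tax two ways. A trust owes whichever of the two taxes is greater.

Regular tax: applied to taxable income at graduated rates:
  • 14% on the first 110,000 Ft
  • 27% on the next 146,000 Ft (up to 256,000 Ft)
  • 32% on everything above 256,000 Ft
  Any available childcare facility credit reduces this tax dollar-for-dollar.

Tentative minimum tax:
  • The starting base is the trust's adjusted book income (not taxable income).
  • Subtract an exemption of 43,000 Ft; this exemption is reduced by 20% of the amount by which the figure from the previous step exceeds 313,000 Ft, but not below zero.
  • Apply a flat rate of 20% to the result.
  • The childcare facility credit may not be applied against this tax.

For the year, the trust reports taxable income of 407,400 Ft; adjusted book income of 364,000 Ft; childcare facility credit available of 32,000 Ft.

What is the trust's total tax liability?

71,268 Ft

Tentative minimum tax:
  Base (adjusted book income): 364,000 Ft
  Exemption: 43,000 Ft − 20% × (364,000 Ft − 313,000 Ft) = 43,000 Ft − 10,200 Ft = 32,800 Ft
  Base: 364,000 Ft − 32,800 Ft = 331,200 Ft
  331,200 Ft × 20% = 66,240 Ft

Regular tax:
  110,000 Ft × 14% = 15,400 Ft
  146,000 Ft × 27% = 39,420 Ft
  151,400 Ft × 32% = 48,448 Ft
  → 103,268 Ft
  Less childcare facility credit 32,000 Ft → 71,268 Ft

71,268 Ft > 66,240 Ft, so the regular tax governs.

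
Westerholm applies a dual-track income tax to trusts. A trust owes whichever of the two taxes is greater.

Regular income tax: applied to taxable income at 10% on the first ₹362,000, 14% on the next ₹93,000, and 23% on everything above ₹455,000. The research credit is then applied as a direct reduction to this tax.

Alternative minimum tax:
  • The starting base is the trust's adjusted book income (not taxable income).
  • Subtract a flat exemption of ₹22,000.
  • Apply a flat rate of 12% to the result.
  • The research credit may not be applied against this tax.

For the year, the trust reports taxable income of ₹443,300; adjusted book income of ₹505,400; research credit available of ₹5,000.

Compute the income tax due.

Regular income tax:
  ₹362,000 × 10% = ₹36,200
  ₹81,300 × 14% = ₹11,382
  → ₹47,582
  Less research credit ₹5,000 → ₹42,582

Alternative minimum tax:
  Base (adjusted book income): ₹505,400
  Less exemption ₹22,000 → base ₹483,400
  ₹483,400 × 12% = ₹58,008

₹58,008 > ₹42,582, so the alternative minimum tax is the binding amount.

₹58,008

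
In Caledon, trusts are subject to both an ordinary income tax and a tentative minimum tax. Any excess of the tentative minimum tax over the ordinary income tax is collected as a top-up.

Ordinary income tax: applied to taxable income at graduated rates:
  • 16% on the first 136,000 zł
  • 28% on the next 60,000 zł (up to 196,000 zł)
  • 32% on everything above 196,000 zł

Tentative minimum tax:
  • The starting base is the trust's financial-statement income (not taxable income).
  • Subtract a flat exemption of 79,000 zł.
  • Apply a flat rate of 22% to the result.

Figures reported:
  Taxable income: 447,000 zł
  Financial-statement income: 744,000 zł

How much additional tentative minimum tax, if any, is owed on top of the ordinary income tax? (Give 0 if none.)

Ordinary income tax:
  136,000 zł × 16% = 21,760 zł
  60,000 zł × 28% = 16,800 zł
  251,000 zł × 32% = 80,320 zł
  → 118,880 zł

Tentative minimum tax:
  Base (financial-statement income): 744,000 zł
  Less exemption 79,000 zł → base 665,000 zł
  665,000 zł × 22% = 146,300 zł

Excess of tentative minimum tax over ordinary income tax: 146,300 zł − 118,880 zł = 27,420 zł.

27,420 zł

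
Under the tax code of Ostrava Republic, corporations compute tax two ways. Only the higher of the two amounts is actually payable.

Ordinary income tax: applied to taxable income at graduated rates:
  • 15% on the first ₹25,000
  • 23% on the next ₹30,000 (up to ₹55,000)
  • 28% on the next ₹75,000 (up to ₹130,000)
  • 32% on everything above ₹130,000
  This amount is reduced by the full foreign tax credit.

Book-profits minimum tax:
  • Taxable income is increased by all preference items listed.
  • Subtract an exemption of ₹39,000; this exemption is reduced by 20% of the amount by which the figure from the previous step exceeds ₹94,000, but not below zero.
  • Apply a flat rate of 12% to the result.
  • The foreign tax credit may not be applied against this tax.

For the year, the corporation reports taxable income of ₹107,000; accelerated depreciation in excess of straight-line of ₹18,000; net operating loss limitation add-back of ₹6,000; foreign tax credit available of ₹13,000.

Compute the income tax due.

₹12,210

Book-profits minimum tax:
  Adjusted income: ₹107,000 + ₹18,000 + ₹6,000 = ₹131,000
  Exemption: ₹39,000 − 20% × (₹131,000 − ₹94,000) = ₹39,000 − ₹7,400 = ₹31,600
  Base: ₹131,000 − ₹31,600 = ₹99,400
  ₹99,400 × 12% = ₹11,928

Ordinary income tax:
  ₹25,000 × 15% = ₹3,750
  ₹30,000 × 23% = ₹6,900
  ₹52,000 × 28% = ₹14,560
  → ₹25,210
  Less foreign tax credit ₹13,000 → ₹12,210

₹12,210 > ₹11,928, so the ordinary income tax governs.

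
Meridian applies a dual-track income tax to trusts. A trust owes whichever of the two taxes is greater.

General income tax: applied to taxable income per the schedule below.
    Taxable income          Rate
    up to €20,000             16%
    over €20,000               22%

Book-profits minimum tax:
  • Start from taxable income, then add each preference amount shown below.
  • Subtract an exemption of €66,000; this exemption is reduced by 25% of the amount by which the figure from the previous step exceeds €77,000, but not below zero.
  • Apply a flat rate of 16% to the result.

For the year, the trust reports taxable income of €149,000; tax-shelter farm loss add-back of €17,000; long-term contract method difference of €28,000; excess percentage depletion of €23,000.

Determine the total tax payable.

€31,580

Book-profits minimum tax:
  Adjusted income: €149,000 + €17,000 + €28,000 + €23,000 = €217,000
  Exemption: €66,000 − 25% × (€217,000 − €77,000) = €66,000 − €35,000 = €31,000
  Base: €217,000 − €31,000 = €186,000
  €186,000 × 16% = €29,760

General income tax:
  €20,000 × 16% = €3,200
  €129,000 × 22% = €28,380
  → €31,580

€31,580 > €29,760, so the general income tax governs.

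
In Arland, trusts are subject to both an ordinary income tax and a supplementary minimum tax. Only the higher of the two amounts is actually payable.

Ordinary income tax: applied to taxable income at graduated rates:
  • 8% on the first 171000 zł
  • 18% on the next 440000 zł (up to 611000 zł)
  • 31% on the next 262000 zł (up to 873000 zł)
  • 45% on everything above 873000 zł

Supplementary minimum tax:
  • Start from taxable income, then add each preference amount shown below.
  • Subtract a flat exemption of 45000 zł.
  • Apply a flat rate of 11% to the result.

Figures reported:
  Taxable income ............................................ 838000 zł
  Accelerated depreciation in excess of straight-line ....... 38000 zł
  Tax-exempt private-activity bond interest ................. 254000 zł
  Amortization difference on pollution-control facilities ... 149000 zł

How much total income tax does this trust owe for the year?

163250 zł

Supplementary minimum tax:
  Adjusted income: 838000 zł + 38000 zł + 254000 zł + 149000 zł = 1279000 zł
  Less exemption 45000 zł → base 1234000 zł
  1234000 zł × 11% = 135740 zł

Ordinary income tax:
  171000 zł × 8% = 13680 zł
  440000 zł × 18% = 79200 zł
  227000 zł × 31% = 70370 zł
  → 163250 zł

163250 zł > 135740 zł, so the ordinary income tax governs.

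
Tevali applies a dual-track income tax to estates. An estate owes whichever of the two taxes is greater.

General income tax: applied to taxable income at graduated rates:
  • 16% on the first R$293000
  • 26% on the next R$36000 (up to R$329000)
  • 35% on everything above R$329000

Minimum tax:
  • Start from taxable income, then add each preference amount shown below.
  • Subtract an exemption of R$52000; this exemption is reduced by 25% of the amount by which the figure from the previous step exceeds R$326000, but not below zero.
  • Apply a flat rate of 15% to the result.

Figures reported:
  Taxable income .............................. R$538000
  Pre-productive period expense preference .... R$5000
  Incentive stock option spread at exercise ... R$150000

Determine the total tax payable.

General income tax:
  R$293000 × 16% = R$46880
  R$36000 × 26% = R$9360
  R$209000 × 35% = R$73150
  → R$129390

Minimum tax:
  Adjusted income: R$538000 + R$5000 + R$150000 = R$693000
  Exemption: 25% × (R$693000 − R$326000) = R$91750 ≥ R$52000, so the exemption is fully phased out
  Base: R$693000 − R$0 = R$693000
  R$693000 × 15% = R$103950

R$129390 > R$103950, so the general income tax governs.

R$129390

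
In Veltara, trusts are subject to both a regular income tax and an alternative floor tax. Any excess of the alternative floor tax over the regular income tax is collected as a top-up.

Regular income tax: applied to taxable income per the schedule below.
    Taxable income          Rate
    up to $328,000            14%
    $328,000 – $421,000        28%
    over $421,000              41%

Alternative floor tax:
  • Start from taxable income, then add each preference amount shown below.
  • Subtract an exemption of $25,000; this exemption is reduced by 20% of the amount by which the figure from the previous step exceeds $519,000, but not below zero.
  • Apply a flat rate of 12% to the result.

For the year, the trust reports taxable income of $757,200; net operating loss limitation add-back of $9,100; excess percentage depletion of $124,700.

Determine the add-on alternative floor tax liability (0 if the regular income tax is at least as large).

Alternative floor tax:
  Adjusted income: $757,200 + $9,100 + $124,700 = $891,000
  Exemption: 20% × ($891,000 − $519,000) = $74,400 ≥ $25,000, so the exemption is fully phased out
  Base: $891,000 − $0 = $891,000
  $891,000 × 12% = $106,920

Regular income tax:
  $328,000 × 14% = $45,920
  $93,000 × 28% = $26,040
  $336,200 × 41% = $137,842
  → $209,802

$106,920 ≤ $209,802, so no add-on is due.

$0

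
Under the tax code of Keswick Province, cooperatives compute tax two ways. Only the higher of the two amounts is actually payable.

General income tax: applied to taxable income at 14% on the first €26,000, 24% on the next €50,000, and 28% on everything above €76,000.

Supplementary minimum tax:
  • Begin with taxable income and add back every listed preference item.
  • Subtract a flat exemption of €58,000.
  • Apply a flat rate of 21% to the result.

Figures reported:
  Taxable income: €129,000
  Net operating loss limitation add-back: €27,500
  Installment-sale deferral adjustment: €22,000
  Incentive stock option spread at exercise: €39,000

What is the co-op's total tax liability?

Supplementary minimum tax:
  Adjusted income: €129,000 + €27,500 + €22,000 + €39,000 = €217,500
  Less exemption €58,000 → base €159,500
  €159,500 × 21% = €33,495

General income tax:
  €26,000 × 14% = €3,640
  €50,000 × 24% = €12,000
  €53,000 × 28% = €14,840
  → €30,480

€33,495 > €30,480, so the supplementary minimum tax is the binding amount.

€33,495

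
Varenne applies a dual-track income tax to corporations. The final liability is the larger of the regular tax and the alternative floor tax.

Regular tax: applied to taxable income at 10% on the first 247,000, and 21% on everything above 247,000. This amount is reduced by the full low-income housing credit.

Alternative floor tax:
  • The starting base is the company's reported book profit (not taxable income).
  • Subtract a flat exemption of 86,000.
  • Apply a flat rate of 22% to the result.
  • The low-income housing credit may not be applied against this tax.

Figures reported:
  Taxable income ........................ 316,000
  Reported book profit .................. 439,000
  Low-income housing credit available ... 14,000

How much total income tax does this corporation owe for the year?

77,660

Regular tax:
  247,000 × 10% = 24,700
  69,000 × 21% = 14,490
  → 39,190
  Less low-income housing credit 14,000 → 25,190

Alternative floor tax:
  Base (reported book profit): 439,000
  Less exemption 86,000 → base 353,000
  353,000 × 22% = 77,660

77,660 > 25,190, so the alternative floor tax is the binding amount.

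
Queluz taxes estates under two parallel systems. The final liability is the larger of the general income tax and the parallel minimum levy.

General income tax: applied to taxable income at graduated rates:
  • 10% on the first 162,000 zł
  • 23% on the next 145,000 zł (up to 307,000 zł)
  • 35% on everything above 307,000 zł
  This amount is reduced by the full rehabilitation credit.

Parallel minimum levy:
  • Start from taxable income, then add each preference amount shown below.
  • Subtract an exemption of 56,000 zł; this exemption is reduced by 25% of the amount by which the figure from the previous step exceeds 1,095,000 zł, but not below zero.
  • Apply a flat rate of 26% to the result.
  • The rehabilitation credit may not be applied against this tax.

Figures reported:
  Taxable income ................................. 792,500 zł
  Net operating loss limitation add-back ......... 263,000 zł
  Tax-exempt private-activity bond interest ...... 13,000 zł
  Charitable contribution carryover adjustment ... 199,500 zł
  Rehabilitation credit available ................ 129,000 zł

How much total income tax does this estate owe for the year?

General income tax:
  162,000 zł × 10% = 16,200 zł
  145,000 zł × 23% = 33,350 zł
  485,500 zł × 35% = 169,925 zł
  → 219,475 zł
  Less rehabilitation credit 129,000 zł → 90,475 zł

Parallel minimum levy:
  Adjusted income: 792,500 zł + 263,000 zł + 13,000 zł + 199,500 zł = 1,268,000 zł
  Exemption: 56,000 zł − 25% × (1,268,000 zł − 1,095,000 zł) = 56,000 zł − 43,250 zł = 12,750 zł
  Base: 1,268,000 zł − 12,750 zł = 1,255,250 zł
  1,255,250 zł × 26% = 326,365 zł

326,365 zł > 90,475 zł, so the parallel minimum levy is the binding amount.

326,365 zł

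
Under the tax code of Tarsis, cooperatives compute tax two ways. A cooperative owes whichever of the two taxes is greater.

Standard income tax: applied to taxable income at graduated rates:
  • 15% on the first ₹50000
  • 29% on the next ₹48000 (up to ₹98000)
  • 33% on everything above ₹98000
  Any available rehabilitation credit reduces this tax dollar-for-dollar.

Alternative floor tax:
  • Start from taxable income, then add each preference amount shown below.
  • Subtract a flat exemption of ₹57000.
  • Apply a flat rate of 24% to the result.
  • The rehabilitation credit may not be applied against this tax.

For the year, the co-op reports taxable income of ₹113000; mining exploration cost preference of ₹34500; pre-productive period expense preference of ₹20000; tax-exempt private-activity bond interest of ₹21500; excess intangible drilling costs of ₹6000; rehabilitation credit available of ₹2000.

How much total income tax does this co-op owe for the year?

₹33120

Standard income tax:
  ₹50000 × 15% = ₹7500
  ₹48000 × 29% = ₹13920
  ₹15000 × 33% = ₹4950
  → ₹26370
  Less rehabilitation credit ₹2000 → ₹24370

Alternative floor tax:
  Adjusted income: ₹113000 + ₹34500 + ₹20000 + ₹21500 + ₹6000 = ₹195000
  Less exemption ₹57000 → base ₹138000
  ₹138000 × 24% = ₹33120

₹33120 > ₹24370, so the alternative floor tax is the binding amount.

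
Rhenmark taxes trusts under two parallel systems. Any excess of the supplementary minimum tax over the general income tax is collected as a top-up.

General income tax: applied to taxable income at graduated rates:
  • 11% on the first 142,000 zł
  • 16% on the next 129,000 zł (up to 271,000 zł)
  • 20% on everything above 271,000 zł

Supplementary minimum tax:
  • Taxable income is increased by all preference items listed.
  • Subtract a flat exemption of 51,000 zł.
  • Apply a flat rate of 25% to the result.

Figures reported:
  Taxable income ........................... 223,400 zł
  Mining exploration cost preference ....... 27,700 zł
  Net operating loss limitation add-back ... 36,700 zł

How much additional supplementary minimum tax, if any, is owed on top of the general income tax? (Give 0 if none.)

Supplementary minimum tax:
  Adjusted income: 223,400 zł + 27,700 zł + 36,700 zł = 287,800 zł
  Less exemption 51,000 zł → base 236,800 zł
  236,800 zł × 25% = 59,200 zł

General income tax:
  142,000 zł × 11% = 15,620 zł
  81,400 zł × 16% = 13,024 zł
  → 28,644 zł

Excess of supplementary minimum tax over general income tax: 59,200 zł − 28,644 zł = 30,556 zł.

30,556 zł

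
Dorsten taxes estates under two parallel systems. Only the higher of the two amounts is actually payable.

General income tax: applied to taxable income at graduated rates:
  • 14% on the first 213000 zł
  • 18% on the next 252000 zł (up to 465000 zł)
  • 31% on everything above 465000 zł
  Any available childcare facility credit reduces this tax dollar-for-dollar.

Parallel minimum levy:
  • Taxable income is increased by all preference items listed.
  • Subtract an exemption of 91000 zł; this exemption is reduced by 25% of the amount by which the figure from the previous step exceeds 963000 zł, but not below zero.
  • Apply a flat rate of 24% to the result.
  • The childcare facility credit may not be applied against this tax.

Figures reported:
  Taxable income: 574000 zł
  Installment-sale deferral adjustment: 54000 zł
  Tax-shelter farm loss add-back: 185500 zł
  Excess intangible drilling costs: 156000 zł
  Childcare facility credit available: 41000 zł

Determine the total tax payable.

General income tax:
  213000 zł × 14% = 29820 zł
  252000 zł × 18% = 45360 zł
  109000 zł × 31% = 33790 zł
  → 108970 zł
  Less childcare facility credit 41000 zł → 67970 zł

Parallel minimum levy:
  Adjusted income: 574000 zł + 54000 zł + 185500 zł + 156000 zł = 969500 zł
  Exemption: 91000 zł − 25% × (969500 zł − 963000 zł) = 91000 zł − 1625 zł = 89375 zł
  Base: 969500 zł − 89375 zł = 880125 zł
  880125 zł × 24% = 211230 zł

211230 zł > 67970 zł, so the parallel minimum levy is the binding amount.

211230 zł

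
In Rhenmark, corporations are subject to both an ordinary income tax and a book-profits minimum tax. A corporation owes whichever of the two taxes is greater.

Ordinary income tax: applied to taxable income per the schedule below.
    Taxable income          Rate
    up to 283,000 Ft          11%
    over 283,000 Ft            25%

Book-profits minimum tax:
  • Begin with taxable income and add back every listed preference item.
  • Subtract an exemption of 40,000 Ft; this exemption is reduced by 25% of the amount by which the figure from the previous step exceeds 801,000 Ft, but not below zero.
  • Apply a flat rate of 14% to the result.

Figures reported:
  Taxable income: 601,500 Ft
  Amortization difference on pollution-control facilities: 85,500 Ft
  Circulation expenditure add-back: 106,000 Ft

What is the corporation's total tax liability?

110,755 Ft

Book-profits minimum tax:
  Adjusted income: 601,500 Ft + 85,500 Ft + 106,000 Ft = 793,000 Ft
  Exemption: 793,000 Ft ≤ 801,000 Ft, so full 40,000 Ft applies
  Base: 793,000 Ft − 40,000 Ft = 753,000 Ft
  753,000 Ft × 14% = 105,420 Ft

Ordinary income tax:
  283,000 Ft × 11% = 31,130 Ft
  318,500 Ft × 25% = 79,625 Ft
  → 110,755 Ft

110,755 Ft > 105,420 Ft, so the ordinary income tax governs.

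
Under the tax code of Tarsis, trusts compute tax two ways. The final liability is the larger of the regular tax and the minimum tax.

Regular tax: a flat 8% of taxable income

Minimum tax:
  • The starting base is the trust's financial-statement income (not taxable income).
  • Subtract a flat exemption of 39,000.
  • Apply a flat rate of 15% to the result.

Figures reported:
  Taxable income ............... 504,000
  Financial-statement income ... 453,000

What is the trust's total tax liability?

Minimum tax:
  Base (financial-statement income): 453,000
  Less exemption 39,000 → base 414,000
  414,000 × 15% = 62,100

Regular tax:
  504,000 × 8% = 40,320

62,100 > 40,320, so the minimum tax is the binding amount.

62,100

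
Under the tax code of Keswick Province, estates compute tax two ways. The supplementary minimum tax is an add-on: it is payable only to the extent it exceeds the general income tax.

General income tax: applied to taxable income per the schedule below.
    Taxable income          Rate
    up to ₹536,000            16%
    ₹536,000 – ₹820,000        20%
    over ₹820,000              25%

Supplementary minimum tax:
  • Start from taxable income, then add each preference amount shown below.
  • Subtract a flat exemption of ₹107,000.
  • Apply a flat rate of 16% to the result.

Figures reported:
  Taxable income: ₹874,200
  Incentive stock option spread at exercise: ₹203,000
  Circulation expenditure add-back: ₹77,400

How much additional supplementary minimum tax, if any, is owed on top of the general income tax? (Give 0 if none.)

₹11,506

Supplementary minimum tax:
  Adjusted income: ₹874,200 + ₹203,000 + ₹77,400 = ₹1,154,600
  Less exemption ₹107,000 → base ₹1,047,600
  ₹1,047,600 × 16% = ₹167,616

General income tax:
  ₹536,000 × 16% = ₹85,760
  ₹284,000 × 20% = ₹56,800
  ₹54,200 × 25% = ₹13,550
  → ₹156,110

Excess of supplementary minimum tax over general income tax: ₹167,616 − ₹156,110 = ₹11,506.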